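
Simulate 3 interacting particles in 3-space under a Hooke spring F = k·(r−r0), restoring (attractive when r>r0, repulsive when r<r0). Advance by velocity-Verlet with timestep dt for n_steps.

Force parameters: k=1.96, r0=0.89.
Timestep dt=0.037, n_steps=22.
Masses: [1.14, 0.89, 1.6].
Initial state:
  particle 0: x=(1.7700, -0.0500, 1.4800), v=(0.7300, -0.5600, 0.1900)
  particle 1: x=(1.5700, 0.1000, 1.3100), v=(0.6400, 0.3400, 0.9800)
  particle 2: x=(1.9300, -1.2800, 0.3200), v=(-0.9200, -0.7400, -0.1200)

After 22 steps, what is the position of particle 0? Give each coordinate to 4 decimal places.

(2.4118, -0.9526, 1.3785)

step 0: x0=(1.7700, -0.0500, 1.4800) x1=(1.5700, 0.1000, 1.3100) x2=(1.9300, -1.2800, 0.3200)
step 1: x0=(1.7976, -0.0718, 1.4868) x1=(1.5934, 0.1120, 1.3450) x2=(1.8957, -1.3063, 0.3164)
step 2: x0=(1.8261, -0.0957, 1.4928) x1=(1.6160, 0.1229, 1.3777) x2=(1.8612, -1.3305, 0.3147)
step 3: x0=(1.8556, -0.1219, 1.4981) x1=(1.6379, 0.1327, 1.4082) x2=(1.8263, -1.3524, 0.3147)
step 4: x0=(1.8858, -0.1505, 1.5023) x1=(1.6591, 0.1414, 1.4365) x2=(1.7914, -1.3720, 0.3167)
step 5: x0=(1.9167, -0.1814, 1.5054) x1=(1.6796, 0.1489, 1.4627) x2=(1.7564, -1.3893, 0.3206)
step 6: x0=(1.9481, -0.2145, 1.5073) x1=(1.6994, 0.1551, 1.4870) x2=(1.7214, -1.4043, 0.3266)
step 7: x0=(1.9797, -0.2499, 1.5079) x1=(1.7184, 0.1599, 1.5093) x2=(1.6867, -1.4169, 0.3344)
step 8: x0=(2.0116, -0.2873, 1.5072) x1=(1.7367, 0.1630, 1.5296) x2=(1.6521, -1.4271, 0.3443)
step 9: x0=(2.0435, -0.3267, 1.5052) x1=(1.7544, 0.1645, 1.5480) x2=(1.6180, -1.4350, 0.3562)
step 10: x0=(2.0753, -0.3680, 1.5019) x1=(1.7713, 0.1641, 1.5646) x2=(1.5843, -1.4405, 0.3701)
step 11: x0=(2.1069, -0.4110, 1.4974) x1=(1.7875, 0.1617, 1.5791) x2=(1.5511, -1.4437, 0.3860)
step 12: x0=(2.1382, -0.4555, 1.4916) x1=(1.8029, 0.1572, 1.5918) x2=(1.5186, -1.4446, 0.4039)
step 13: x0=(2.1691, -0.5014, 1.4845) x1=(1.8177, 0.1505, 1.6026) x2=(1.4868, -1.4433, 0.4236)
step 14: x0=(2.1994, -0.5486, 1.4764) x1=(1.8316, 0.1415, 1.6114) x2=(1.4558, -1.4399, 0.4453)
step 15: x0=(2.2291, -0.5969, 1.4672) x1=(1.8448, 0.1301, 1.6183) x2=(1.4257, -1.4343, 0.4687)
step 16: x0=(2.2580, -0.6461, 1.4570) x1=(1.8572, 0.1163, 1.6234) x2=(1.3965, -1.4266, 0.4939)
step 17: x0=(2.2861, -0.6961, 1.4458) x1=(1.8689, 0.0999, 1.6266) x2=(1.3684, -1.4170, 0.5208)
step 18: x0=(2.3133, -0.7467, 1.4338) x1=(1.8798, 0.0810, 1.6279) x2=(1.3413, -1.4056, 0.5494)
step 19: x0=(2.3396, -0.7978, 1.4209) x1=(1.8899, 0.0595, 1.6275) x2=(1.3154, -1.3924, 0.5795)
step 20: x0=(2.3648, -0.8493, 1.4074) x1=(1.8992, 0.0354, 1.6254) x2=(1.2906, -1.3775, 0.6111)
step 21: x0=(2.3889, -0.9009, 1.3932) x1=(1.9077, 0.0088, 1.6216) x2=(1.2671, -1.3610, 0.6440)
step 22: x0=(2.4118, -0.9526, 1.3785) x1=(1.9155, -0.0203, 1.6162) x2=(1.2448, -1.3431, 0.6783)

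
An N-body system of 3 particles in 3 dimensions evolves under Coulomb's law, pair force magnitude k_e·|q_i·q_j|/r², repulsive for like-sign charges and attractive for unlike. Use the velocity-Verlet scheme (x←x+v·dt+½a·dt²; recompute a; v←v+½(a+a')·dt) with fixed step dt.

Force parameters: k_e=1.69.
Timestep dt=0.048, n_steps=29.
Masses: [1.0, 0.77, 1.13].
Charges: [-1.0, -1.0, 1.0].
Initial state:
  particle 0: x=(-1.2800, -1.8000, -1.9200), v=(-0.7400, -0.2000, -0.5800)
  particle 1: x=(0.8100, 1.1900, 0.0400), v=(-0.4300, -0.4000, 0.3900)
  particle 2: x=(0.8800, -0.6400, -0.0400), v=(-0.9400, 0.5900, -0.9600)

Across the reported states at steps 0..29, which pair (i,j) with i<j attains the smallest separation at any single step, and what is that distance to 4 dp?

pair (1,2), distance 1.2881

step 0: x0=(-1.2800, -1.8000, -1.9200) x1=(0.8100, 1.1900, 0.0400) x2=(0.8800, -0.6400, -0.0400)
step 1: x0=(-1.3154, -1.8096, -1.9478) x1=(0.7895, 1.1702, 0.0588) x2=(0.8347, -0.6112, -0.0862)
step 2: x0=(-1.3507, -1.8192, -1.9754) x1=(0.7691, 1.1489, 0.0775) x2=(0.7892, -0.5815, -0.1325)
step 3: x0=(-1.3858, -1.8288, -2.0029) x1=(0.7489, 1.1263, 0.0962) x2=(0.7434, -0.5509, -0.1788)
step 4: x0=(-1.4207, -1.8384, -2.0303) x1=(0.7289, 1.1021, 0.1148) x2=(0.6973, -0.5192, -0.2252)
step 5: x0=(-1.4555, -1.8480, -2.0575) x1=(0.7089, 1.0763, 0.1331) x2=(0.6510, -0.4864, -0.2716)
step 6: x0=(-1.4900, -1.8575, -2.0846) x1=(0.6891, 1.0488, 0.1511) x2=(0.6046, -0.4525, -0.3178)
step 7: x0=(-1.5244, -1.8670, -2.1116) x1=(0.6693, 1.0196, 0.1687) x2=(0.5579, -0.4174, -0.3639)
step 8: x0=(-1.5587, -1.8764, -2.1384) x1=(0.6494, 0.9886, 0.1856) x2=(0.5111, -0.3812, -0.4096)
step 9: x0=(-1.5928, -1.8858, -2.1652) x1=(0.6295, 0.9556, 0.2018) x2=(0.4642, -0.3437, -0.4549)
step 10: x0=(-1.6267, -1.8951, -2.1918) x1=(0.6095, 0.9208, 0.2171) x2=(0.4172, -0.3050, -0.4997)
step 11: x0=(-1.6604, -1.9043, -2.2184) x1=(0.5892, 0.8841, 0.2313) x2=(0.3703, -0.2650, -0.5439)
step 12: x0=(-1.6940, -1.9135, -2.2448) x1=(0.5688, 0.8454, 0.2442) x2=(0.3233, -0.2238, -0.5873)
step 13: x0=(-1.7274, -1.9226, -2.2711) x1=(0.5479, 0.8048, 0.2557) x2=(0.2765, -0.1814, -0.6298)
step 14: x0=(-1.7607, -1.9315, -2.2973) x1=(0.5267, 0.7624, 0.2655) x2=(0.2298, -0.1378, -0.6712)
step 15: x0=(-1.7939, -1.9404, -2.3235) x1=(0.5049, 0.7182, 0.2735) x2=(0.1833, -0.0931, -0.7115)
step 16: x0=(-1.8269, -1.9492, -2.3496) x1=(0.4826, 0.6723, 0.2795) x2=(0.1371, -0.0474, -0.7504)
step 17: x0=(-1.8597, -1.9578, -2.3756) x1=(0.4597, 0.6250, 0.2832) x2=(0.0912, -0.0007, -0.7879)
step 18: x0=(-1.8925, -1.9664, -2.4015) x1=(0.4360, 0.5764, 0.2846) x2=(0.0457, 0.0467, -0.8239)
step 19: x0=(-1.9251, -1.9748, -2.4274) x1=(0.4115, 0.5267, 0.2836) x2=(0.0007, 0.0948, -0.8582)
step 20: x0=(-1.9576, -1.9831, -2.4532) x1=(0.3862, 0.4761, 0.2800) x2=(-0.0440, 0.1433, -0.8909)
step 21: x0=(-1.9900, -1.9913, -2.4790) x1=(0.3601, 0.4248, 0.2739) x2=(-0.0881, 0.1922, -0.9219)
step 22: x0=(-2.0223, -1.9993, -2.5047) x1=(0.3330, 0.3732, 0.2651) x2=(-0.1317, 0.2413, -0.9511)
step 23: x0=(-2.0545, -2.0073, -2.5304) x1=(0.3051, 0.3215, 0.2538) x2=(-0.1747, 0.2903, -0.9786)
step 24: x0=(-2.0867, -2.0151, -2.5561) x1=(0.2762, 0.2698, 0.2399) x2=(-0.2173, 0.3392, -1.0044)
step 25: x0=(-2.1187, -2.0227, -2.5817) x1=(0.2465, 0.2184, 0.2237) x2=(-0.2592, 0.3877, -1.0286)
step 26: x0=(-2.1507, -2.0303, -2.6073) x1=(0.2159, 0.1675, 0.2050) x2=(-0.3007, 0.4358, -1.0512)
step 27: x0=(-2.1827, -2.0377, -2.6330) x1=(0.1844, 0.1172, 0.1842) x2=(-0.3416, 0.4834, -1.0723)
step 28: x0=(-2.2145, -2.0450, -2.6586) x1=(0.1522, 0.0677, 0.1613) x2=(-0.3820, 0.5303, -1.0919)
step 29: x0=(-2.2464, -2.0522, -2.6842) x1=(0.1192, 0.0192, 0.1365) x2=(-0.4220, 0.5765, -1.1103)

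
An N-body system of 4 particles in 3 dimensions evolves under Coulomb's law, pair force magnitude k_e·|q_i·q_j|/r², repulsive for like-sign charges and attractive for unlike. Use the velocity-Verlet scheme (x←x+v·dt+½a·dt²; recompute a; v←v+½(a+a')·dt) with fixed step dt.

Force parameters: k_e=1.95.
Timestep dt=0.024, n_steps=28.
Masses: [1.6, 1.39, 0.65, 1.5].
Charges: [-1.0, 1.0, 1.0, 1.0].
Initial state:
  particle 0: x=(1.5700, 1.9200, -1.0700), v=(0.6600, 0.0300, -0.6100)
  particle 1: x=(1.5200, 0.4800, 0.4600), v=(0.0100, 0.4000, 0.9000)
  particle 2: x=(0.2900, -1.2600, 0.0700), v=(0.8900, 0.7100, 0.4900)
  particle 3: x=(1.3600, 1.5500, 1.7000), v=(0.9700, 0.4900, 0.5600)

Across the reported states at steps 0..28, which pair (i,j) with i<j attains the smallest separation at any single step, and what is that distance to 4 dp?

pair (1,3), distance 1.6161

step 0: x0=(1.5700, 1.9200, -1.0700) x1=(1.5200, 0.4800, 0.4600) x2=(0.2900, -1.2600, 0.0700) x3=(1.3600, 1.5500, 1.7000)
step 1: x0=(1.5858, 1.9206, -1.0845) x1=(1.5203, 0.4896, 0.4814) x2=(0.3113, -1.2431, 0.0817) x3=(1.3833, 1.5619, 1.7135)
step 2: x0=(1.6016, 1.9211, -1.0988) x1=(1.5207, 0.4993, 0.5025) x2=(0.3323, -1.2265, 0.0932) x3=(1.4066, 1.5740, 1.7272)
step 3: x0=(1.6174, 1.9214, -1.1129) x1=(1.5213, 0.5091, 0.5233) x2=(0.3531, -1.2103, 0.1045) x3=(1.4299, 1.5864, 1.7410)
step 4: x0=(1.6331, 1.9216, -1.1268) x1=(1.5220, 0.5189, 0.5438) x2=(0.3738, -1.1943, 0.1156) x3=(1.4532, 1.5990, 1.7549)
step 5: x0=(1.6488, 1.9216, -1.1405) x1=(1.5228, 0.5288, 0.5639) x2=(0.3942, -1.1787, 0.1265) x3=(1.4765, 1.6119, 1.7691)
step 6: x0=(1.6645, 1.9214, -1.1539) x1=(1.5237, 0.5387, 0.5838) x2=(0.4144, -1.1634, 0.1372) x3=(1.4998, 1.6250, 1.7833)
step 7: x0=(1.6801, 1.9212, -1.1672) x1=(1.5248, 0.5487, 0.6033) x2=(0.4344, -1.1484, 0.1477) x3=(1.5232, 1.6384, 1.7978)
step 8: x0=(1.6957, 1.9207, -1.1802) x1=(1.5259, 0.5587, 0.6225) x2=(0.4541, -1.1337, 0.1580) x3=(1.5465, 1.6520, 1.8124)
step 9: x0=(1.7113, 1.9202, -1.1930) x1=(1.5272, 0.5687, 0.6413) x2=(0.4737, -1.1194, 0.1681) x3=(1.5699, 1.6659, 1.8271)
step 10: x0=(1.7268, 1.9195, -1.2056) x1=(1.5285, 0.5788, 0.6599) x2=(0.4931, -1.1055, 0.1779) x3=(1.5934, 1.6801, 1.8420)
step 11: x0=(1.7423, 1.9187, -1.2181) x1=(1.5300, 0.5890, 0.6782) x2=(0.5122, -1.0918, 0.1875) x3=(1.6168, 1.6945, 1.8571)
step 12: x0=(1.7578, 1.9177, -1.2303) x1=(1.5315, 0.5991, 0.6962) x2=(0.5311, -1.0786, 0.1970) x3=(1.6404, 1.7091, 1.8723)
step 13: x0=(1.7732, 1.9166, -1.2423) x1=(1.5332, 0.6094, 0.7139) x2=(0.5498, -1.0657, 0.2061) x3=(1.6639, 1.7240, 1.8877)
step 14: x0=(1.7886, 1.9154, -1.2541) x1=(1.5349, 0.6196, 0.7313) x2=(0.5683, -1.0531, 0.2151) x3=(1.6875, 1.7392, 1.9033)
step 15: x0=(1.8040, 1.9141, -1.2657) x1=(1.5367, 0.6299, 0.7484) x2=(0.5866, -1.0410, 0.2238) x3=(1.7112, 1.7546, 1.9190)
step 16: x0=(1.8193, 1.9127, -1.2772) x1=(1.5386, 0.6402, 0.7652) x2=(0.6047, -1.0291, 0.2322) x3=(1.7349, 1.7702, 1.9348)
step 17: x0=(1.8346, 1.9111, -1.2884) x1=(1.5406, 0.6506, 0.7817) x2=(0.6226, -1.0177, 0.2404) x3=(1.7586, 1.7861, 1.9509)
step 18: x0=(1.8499, 1.9095, -1.2994) x1=(1.5427, 0.6610, 0.7980) x2=(0.6403, -1.0066, 0.2484) x3=(1.7824, 1.8023, 1.9671)
step 19: x0=(1.8651, 1.9077, -1.3103) x1=(1.5448, 0.6714, 0.8140) x2=(0.6578, -0.9959, 0.2561) x3=(1.8063, 1.8187, 1.9834)
step 20: x0=(1.8803, 1.9058, -1.3209) x1=(1.5470, 0.6819, 0.8298) x2=(0.6751, -0.9856, 0.2635) x3=(1.8303, 1.8353, 1.9999)
step 21: x0=(1.8954, 1.9039, -1.3314) x1=(1.5492, 0.6924, 0.8453) x2=(0.6922, -0.9756, 0.2707) x3=(1.8543, 1.8521, 2.0165)
step 22: x0=(1.9106, 1.9018, -1.3417) x1=(1.5515, 0.7029, 0.8605) x2=(0.7091, -0.9660, 0.2776) x3=(1.8783, 1.8692, 2.0333)
step 23: x0=(1.9256, 1.8996, -1.3518) x1=(1.5539, 0.7135, 0.8755) x2=(0.7258, -0.9568, 0.2842) x3=(1.9025, 1.8865, 2.0503)
step 24: x0=(1.9407, 1.8974, -1.3618) x1=(1.5563, 0.7242, 0.8903) x2=(0.7423, -0.9480, 0.2906) x3=(1.9267, 1.9041, 2.0673)
step 25: x0=(1.9557, 1.8950, -1.3715) x1=(1.5587, 0.7349, 0.9048) x2=(0.7586, -0.9396, 0.2967) x3=(1.9510, 1.9219, 2.0846)
step 26: x0=(1.9707, 1.8925, -1.3811) x1=(1.5612, 0.7456, 0.9191) x2=(0.7747, -0.9316, 0.3025) x3=(1.9754, 1.9399, 2.1019)
step 27: x0=(1.9856, 1.8900, -1.3905) x1=(1.5637, 0.7564, 0.9332) x2=(0.7907, -0.9239, 0.3081) x3=(1.9999, 1.9581, 2.1195)
step 28: x0=(2.0005, 1.8873, -1.3997) x1=(1.5663, 0.7672, 0.9471) x2=(0.8065, -0.9166, 0.3133) x3=(2.0244, 1.9765, 2.1371)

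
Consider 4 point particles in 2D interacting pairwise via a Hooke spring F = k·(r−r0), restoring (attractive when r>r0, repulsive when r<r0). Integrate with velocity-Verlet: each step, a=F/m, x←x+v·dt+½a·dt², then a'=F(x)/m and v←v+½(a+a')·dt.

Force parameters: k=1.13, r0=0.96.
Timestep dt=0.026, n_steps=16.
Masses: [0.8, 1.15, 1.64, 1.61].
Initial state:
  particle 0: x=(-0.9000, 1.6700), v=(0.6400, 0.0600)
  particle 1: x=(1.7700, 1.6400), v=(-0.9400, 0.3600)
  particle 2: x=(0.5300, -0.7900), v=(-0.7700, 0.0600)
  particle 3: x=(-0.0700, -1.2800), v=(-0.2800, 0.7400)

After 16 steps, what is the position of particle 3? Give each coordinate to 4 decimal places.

(-0.1552, -0.7538)

step 0: x0=(-0.9000, 1.6700) x1=(1.7700, 1.6400) x2=(0.5300, -0.7900) x3=(-0.0700, -1.2800)
step 1: x0=(-0.8818, 1.6698) x1=(1.7443, 1.6481) x2=(0.5100, -0.7877) x3=(-0.0771, -1.2598)
step 2: x0=(-0.8606, 1.6661) x1=(1.7161, 1.6539) x2=(0.4900, -0.7838) x3=(-0.0840, -1.2377)
step 3: x0=(-0.8366, 1.6590) x1=(1.6854, 1.6571) x2=(0.4700, -0.7783) x3=(-0.0906, -1.2138)
step 4: x0=(-0.8097, 1.6486) x1=(1.6523, 1.6580) x2=(0.4501, -0.7714) x3=(-0.0969, -1.1880)
step 5: x0=(-0.7802, 1.6348) x1=(1.6168, 1.6565) x2=(0.4303, -0.7628) x3=(-0.1029, -1.1605)
step 6: x0=(-0.7481, 1.6177) x1=(1.5791, 1.6526) x2=(0.4106, -0.7528) x3=(-0.1087, -1.1312)
step 7: x0=(-0.7136, 1.5976) x1=(1.5392, 1.6464) x2=(0.3910, -0.7412) x3=(-0.1142, -1.1002)
step 8: x0=(-0.6769, 1.5743) x1=(1.4972, 1.6379) x2=(0.3716, -0.7282) x3=(-0.1195, -1.0676)
step 9: x0=(-0.6380, 1.5481) x1=(1.4532, 1.6271) x2=(0.3523, -0.7137) x3=(-0.1246, -1.0333)
step 10: x0=(-0.5971, 1.5191) x1=(1.4072, 1.6140) x2=(0.3332, -0.6978) x3=(-0.1295, -0.9975)
step 11: x0=(-0.5545, 1.4873) x1=(1.3594, 1.5988) x2=(0.3143, -0.6804) x3=(-0.1342, -0.9602)
step 12: x0=(-0.5102, 1.4530) x1=(1.3099, 1.5815) x2=(0.2957, -0.6618) x3=(-0.1387, -0.9215)
step 13: x0=(-0.4644, 1.4161) x1=(1.2587, 1.5621) x2=(0.2773, -0.6418) x3=(-0.1430, -0.8814)
step 14: x0=(-0.4173, 1.3770) x1=(1.2060, 1.5407) x2=(0.2592, -0.6205) x3=(-0.1472, -0.8401)
step 15: x0=(-0.3690, 1.3356) x1=(1.1519, 1.5174) x2=(0.2414, -0.5980) x3=(-0.1513, -0.7975)
step 16: x0=(-0.3198, 1.2923) x1=(1.0965, 1.4923) x2=(0.2239, -0.5744) x3=(-0.1552, -0.7538)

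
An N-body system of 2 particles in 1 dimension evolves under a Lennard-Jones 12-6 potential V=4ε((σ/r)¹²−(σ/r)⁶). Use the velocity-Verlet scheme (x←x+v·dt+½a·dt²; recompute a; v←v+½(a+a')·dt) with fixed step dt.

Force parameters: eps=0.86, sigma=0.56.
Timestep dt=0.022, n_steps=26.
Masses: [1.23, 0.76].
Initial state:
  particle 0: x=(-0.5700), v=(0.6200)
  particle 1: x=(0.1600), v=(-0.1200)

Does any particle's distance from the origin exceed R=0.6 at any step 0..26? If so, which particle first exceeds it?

no

step 0: x0=(-0.5700) x1=(0.1600)
step 1: x0=(-0.5557) x1=(0.1563)
step 2: x0=(-0.5400) x1=(0.1502)
step 3: x0=(-0.5228) x1=(0.1419)
step 4: x0=(-0.5044) x1=(0.1315)
step 5: x0=(-0.4855) x1=(0.1205)
step 6: x0=(-0.4688) x1=(0.1128)
step 7: x0=(-0.4586) x1=(0.1158)
step 8: x0=(-0.4572) x1=(0.1329)
step 9: x0=(-0.4604) x1=(0.1575)
step 10: x0=(-0.4644) x1=(0.1834)
step 11: x0=(-0.4675) x1=(0.2079)
step 12: x0=(-0.4693) x1=(0.2302)
step 13: x0=(-0.4696) x1=(0.2501)
step 14: x0=(-0.4685) x1=(0.2678)
step 15: x0=(-0.4661) x1=(0.2834)
step 16: x0=(-0.4625) x1=(0.2969)
step 17: x0=(-0.4577) x1=(0.3086)
step 18: x0=(-0.4518) x1=(0.3185)
step 19: x0=(-0.4448) x1=(0.3266)
step 20: x0=(-0.4367) x1=(0.3329)
step 21: x0=(-0.4275) x1=(0.3375)
step 22: x0=(-0.4171) x1=(0.3402)
step 23: x0=(-0.4056) x1=(0.3410)
step 24: x0=(-0.3929) x1=(0.3398)
step 25: x0=(-0.3788) x1=(0.3364)
step 26: x0=(-0.3633) x1=(0.3308)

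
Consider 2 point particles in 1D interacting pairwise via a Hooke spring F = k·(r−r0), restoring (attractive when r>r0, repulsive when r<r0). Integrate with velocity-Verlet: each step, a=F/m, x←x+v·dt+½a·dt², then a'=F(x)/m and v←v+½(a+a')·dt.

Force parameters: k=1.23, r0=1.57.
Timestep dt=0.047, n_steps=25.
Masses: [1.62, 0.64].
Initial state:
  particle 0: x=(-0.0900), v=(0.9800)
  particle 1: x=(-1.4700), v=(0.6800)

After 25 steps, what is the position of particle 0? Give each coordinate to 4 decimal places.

(1.0828)

step 0: x0=(-0.0900) x1=(-1.4700)
step 1: x0=(-0.0438) x1=(-1.4384)
step 2: x0=(0.0027) x1=(-1.4076)
step 3: x0=(0.0495) x1=(-1.3775)
step 4: x0=(0.0965) x1=(-1.3480)
step 5: x0=(0.1438) x1=(-1.3190)
step 6: x0=(0.1912) x1=(-1.2904)
step 7: x0=(0.2387) x1=(-1.2623)
step 8: x0=(0.2864) x1=(-1.2344)
step 9: x0=(0.3342) x1=(-1.2067)
step 10: x0=(0.3820) x1=(-1.1792)
step 11: x0=(0.4298) x1=(-1.1517)
step 12: x0=(0.4776) x1=(-1.1241)
step 13: x0=(0.5253) x1=(-1.0965)
step 14: x0=(0.5730) x1=(-1.0686)
step 15: x0=(0.6206) x1=(-1.0403)
step 16: x0=(0.6679) x1=(-1.0118)
step 17: x0=(0.7151) x1=(-0.9827)
step 18: x0=(0.7621) x1=(-0.9531)
step 19: x0=(0.8089) x1=(-0.9229)
step 20: x0=(0.8554) x1=(-0.8920)
step 21: x0=(0.9015) x1=(-0.8603)
step 22: x0=(0.9474) x1=(-0.8278)
step 23: x0=(0.9929) x1=(-0.7945)
step 24: x0=(1.0381) x1=(-0.7602)
step 25: x0=(1.0828) x1=(-0.7250)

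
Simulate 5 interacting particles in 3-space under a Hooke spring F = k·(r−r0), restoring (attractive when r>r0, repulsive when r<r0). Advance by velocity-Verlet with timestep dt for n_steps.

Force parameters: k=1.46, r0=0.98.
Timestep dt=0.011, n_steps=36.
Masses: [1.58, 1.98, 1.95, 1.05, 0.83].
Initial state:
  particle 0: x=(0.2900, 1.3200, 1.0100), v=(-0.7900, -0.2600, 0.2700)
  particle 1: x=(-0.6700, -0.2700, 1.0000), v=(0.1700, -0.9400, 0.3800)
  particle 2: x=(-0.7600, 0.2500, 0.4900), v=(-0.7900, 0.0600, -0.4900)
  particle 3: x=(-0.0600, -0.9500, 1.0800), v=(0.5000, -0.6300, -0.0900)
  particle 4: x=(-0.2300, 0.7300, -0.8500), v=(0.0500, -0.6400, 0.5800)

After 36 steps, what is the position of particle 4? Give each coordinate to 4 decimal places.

step 0: x0=(0.2900, 1.3200, 1.0100) x1=(-0.6700, -0.2700, 1.0000) x2=(-0.7600, 0.2500, 0.4900) x3=(-0.0600, -0.9500, 1.0800) x4=(-0.2300, 0.7300, -0.8500)
step 1: x0=(0.2812, 1.3170, 1.0129) x1=(-0.6681, -0.2803, 1.0041) x2=(-0.7687, 0.2507, 0.4846) x3=(-0.0545, -0.9567, 1.0789) x4=(-0.2295, 0.7228, -0.8432)
step 2: x0=(0.2723, 1.3137, 1.0157) x1=(-0.6661, -0.2905, 1.0082) x2=(-0.7772, 0.2514, 0.4792) x3=(-0.0490, -0.9629, 1.0775) x4=(-0.2289, 0.7153, -0.8357)
step 3: x0=(0.2633, 1.3100, 1.0183) x1=(-0.6641, -0.3005, 1.0122) x2=(-0.7857, 0.2521, 0.4737) x3=(-0.0436, -0.9687, 1.0759) x4=(-0.2284, 0.7075, -0.8274)
step 4: x0=(0.2541, 1.3061, 1.0209) x1=(-0.6620, -0.3105, 1.0161) x2=(-0.7942, 0.2529, 0.4683) x3=(-0.0382, -0.9741, 1.0741) x4=(-0.2279, 0.6994, -0.8183)
step 5: x0=(0.2447, 1.3018, 1.0233) x1=(-0.6599, -0.3204, 1.0200) x2=(-0.8025, 0.2536, 0.4628) x3=(-0.0328, -0.9789, 1.0720) x4=(-0.2274, 0.6910, -0.8085)
step 6: x0=(0.2353, 1.2973, 1.0256) x1=(-0.6577, -0.3301, 1.0237) x2=(-0.8108, 0.2544, 0.4574) x3=(-0.0274, -0.9833, 1.0697) x4=(-0.2269, 0.6823, -0.7980)
step 7: x0=(0.2257, 1.2924, 1.0277) x1=(-0.6555, -0.3397, 1.0274) x2=(-0.8190, 0.2552, 0.4519) x3=(-0.0221, -0.9872, 1.0672) x4=(-0.2265, 0.6733, -0.7867)
step 8: x0=(0.2159, 1.2872, 1.0298) x1=(-0.6531, -0.3493, 1.0310) x2=(-0.8271, 0.2560, 0.4464) x3=(-0.0169, -0.9907, 1.0644) x4=(-0.2260, 0.6640, -0.7747)
step 9: x0=(0.2061, 1.2817, 1.0317) x1=(-0.6508, -0.3587, 1.0345) x2=(-0.8352, 0.2569, 0.4409) x3=(-0.0116, -0.9937, 1.0614) x4=(-0.2256, 0.6544, -0.7620)
step 10: x0=(0.1961, 1.2759, 1.0335) x1=(-0.6484, -0.3680, 1.0380) x2=(-0.8431, 0.2577, 0.4355) x3=(-0.0064, -0.9963, 1.0582) x4=(-0.2252, 0.6445, -0.7486)
step 11: x0=(0.1859, 1.2698, 1.0351) x1=(-0.6459, -0.3771, 1.0413) x2=(-0.8510, 0.2585, 0.4300) x3=(-0.0013, -0.9984, 1.0547) x4=(-0.2247, 0.6344, -0.7344)
step 12: x0=(0.1757, 1.2633, 1.0367) x1=(-0.6434, -0.3862, 1.0446) x2=(-0.8588, 0.2594, 0.4245) x3=(0.0038, -1.0000, 1.0511) x4=(-0.2244, 0.6239, -0.7196)
step 13: x0=(0.1653, 1.2566, 1.0381) x1=(-0.6408, -0.3951, 1.0478) x2=(-0.8665, 0.2602, 0.4191) x3=(0.0088, -1.0012, 1.0472) x4=(-0.2240, 0.6132, -0.7042)
step 14: x0=(0.1549, 1.2495, 1.0394) x1=(-0.6382, -0.4040, 1.0509) x2=(-0.8742, 0.2611, 0.4136) x3=(0.0138, -1.0020, 1.0430) x4=(-0.2236, 0.6022, -0.6880)
step 15: x0=(0.1443, 1.2422, 1.0406) x1=(-0.6355, -0.4127, 1.0540) x2=(-0.8817, 0.2619, 0.4082) x3=(0.0187, -1.0022, 1.0387) x4=(-0.2233, 0.5910, -0.6712)
step 16: x0=(0.1336, 1.2346, 1.0417) x1=(-0.6328, -0.4212, 1.0569) x2=(-0.8892, 0.2627, 0.4028) x3=(0.0235, -1.0021, 1.0342) x4=(-0.2229, 0.5795, -0.6538)
step 17: x0=(0.1228, 1.2266, 1.0426) x1=(-0.6301, -0.4297, 1.0598) x2=(-0.8966, 0.2636, 0.3975) x3=(0.0283, -1.0015, 1.0294) x4=(-0.2226, 0.5677, -0.6358)
step 18: x0=(0.1119, 1.2184, 1.0434) x1=(-0.6273, -0.4380, 1.0626) x2=(-0.9039, 0.2644, 0.3921) x3=(0.0330, -1.0004, 1.0244) x4=(-0.2223, 0.5557, -0.6171)
step 19: x0=(0.1008, 1.2098, 1.0442) x1=(-0.6245, -0.4462, 1.0653) x2=(-0.9111, 0.2652, 0.3868) x3=(0.0377, -0.9989, 1.0193) x4=(-0.2220, 0.5435, -0.5979)
step 20: x0=(0.0897, 1.2010, 1.0448) x1=(-0.6216, -0.4543, 1.0680) x2=(-0.9182, 0.2660, 0.3815) x3=(0.0423, -0.9970, 1.0139) x4=(-0.2217, 0.5310, -0.5781)
step 21: x0=(0.0785, 1.1918, 1.0453) x1=(-0.6187, -0.4623, 1.0706) x2=(-0.9253, 0.2667, 0.3762) x3=(0.0468, -0.9947, 1.0084) x4=(-0.2214, 0.5183, -0.5577)
step 22: x0=(0.0672, 1.1824, 1.0457) x1=(-0.6157, -0.4702, 1.0731) x2=(-0.9322, 0.2675, 0.3710) x3=(0.0512, -0.9919, 1.0026) x4=(-0.2212, 0.5053, -0.5368)
step 23: x0=(0.0558, 1.1727, 1.0460) x1=(-0.6128, -0.4779, 1.0755) x2=(-0.9391, 0.2682, 0.3658) x3=(0.0556, -0.9888, 0.9967) x4=(-0.2209, 0.4921, -0.5154)
step 24: x0=(0.0444, 1.1627, 1.0462) x1=(-0.6098, -0.4855, 1.0778) x2=(-0.9459, 0.2689, 0.3607) x3=(0.0598, -0.9852, 0.9906) x4=(-0.2206, 0.4787, -0.4934)
step 25: x0=(0.0328, 1.1525, 1.0463) x1=(-0.6067, -0.4930, 1.0801) x2=(-0.9527, 0.2696, 0.3556) x3=(0.0640, -0.9812, 0.9843) x4=(-0.2204, 0.4651, -0.4710)
step 26: x0=(0.0212, 1.1419, 1.0463) x1=(-0.6037, -0.5004, 1.0823) x2=(-0.9593, 0.2702, 0.3505) x3=(0.0681, -0.9768, 0.9778) x4=(-0.2201, 0.4513, -0.4481)
step 27: x0=(0.0095, 1.1311, 1.0462) x1=(-0.6006, -0.5076, 1.0844) x2=(-0.9659, 0.2709, 0.3455) x3=(0.0722, -0.9720, 0.9712) x4=(-0.2199, 0.4373, -0.4247)
step 28: x0=(-0.0023, 1.1200, 1.0460) x1=(-0.5974, -0.5147, 1.0865) x2=(-0.9723, 0.2714, 0.3405) x3=(0.0761, -0.9668, 0.9644) x4=(-0.2197, 0.4232, -0.4009)
step 29: x0=(-0.0142, 1.1087, 1.0457) x1=(-0.5943, -0.5217, 1.0885) x2=(-0.9787, 0.2720, 0.3356) x3=(0.0799, -0.9613, 0.9575) x4=(-0.2194, 0.4088, -0.3766)
step 30: x0=(-0.0261, 1.0970, 1.0453) x1=(-0.5911, -0.5286, 1.0904) x2=(-0.9850, 0.2725, 0.3307) x3=(0.0837, -0.9554, 0.9504) x4=(-0.2192, 0.3942, -0.3520)
step 31: x0=(-0.0381, 1.0852, 1.0448) x1=(-0.5880, -0.5354, 1.0922) x2=(-0.9913, 0.2730, 0.3259) x3=(0.0874, -0.9491, 0.9431) x4=(-0.2189, 0.3795, -0.3269)
step 32: x0=(-0.0501, 1.0730, 1.0443) x1=(-0.5848, -0.5420, 1.0940) x2=(-0.9974, 0.2735, 0.3212) x3=(0.0910, -0.9424, 0.9358) x4=(-0.2187, 0.3646, -0.3015)
step 33: x0=(-0.0622, 1.0607, 1.0436) x1=(-0.5816, -0.5486, 1.0957) x2=(-1.0035, 0.2739, 0.3165) x3=(0.0945, -0.9354, 0.9282) x4=(-0.2184, 0.3496, -0.2757)
step 34: x0=(-0.0744, 1.0480, 1.0429) x1=(-0.5784, -0.5550, 1.0974) x2=(-1.0095, 0.2742, 0.3118) x3=(0.0979, -0.9281, 0.9206) x4=(-0.2181, 0.3344, -0.2496)
step 35: x0=(-0.0866, 1.0352, 1.0421) x1=(-0.5751, -0.5613, 1.0990) x2=(-1.0154, 0.2746, 0.3072) x3=(0.1012, -0.9204, 0.9128) x4=(-0.2179, 0.3191, -0.2232)
step 36: x0=(-0.0989, 1.0221, 1.0412) x1=(-0.5719, -0.5675, 1.1005) x2=(-1.0213, 0.2749, 0.3027) x3=(0.1044, -0.9124, 0.9049) x4=(-0.2176, 0.3036, -0.1965)

(-0.2176, 0.3036, -0.1965)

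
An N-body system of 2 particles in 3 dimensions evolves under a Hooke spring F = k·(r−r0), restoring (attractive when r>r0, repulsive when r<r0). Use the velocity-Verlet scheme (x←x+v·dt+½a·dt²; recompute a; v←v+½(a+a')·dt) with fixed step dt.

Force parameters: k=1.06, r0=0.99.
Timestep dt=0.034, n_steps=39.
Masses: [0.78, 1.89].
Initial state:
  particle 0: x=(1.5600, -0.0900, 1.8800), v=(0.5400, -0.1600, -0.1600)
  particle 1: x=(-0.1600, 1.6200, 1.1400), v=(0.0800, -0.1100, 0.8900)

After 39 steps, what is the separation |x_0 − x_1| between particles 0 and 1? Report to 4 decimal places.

1.2505

step 0: x0=(1.5600, -0.0900, 1.8800) x1=(-0.1600, 1.6200, 1.1400)
step 1: x0=(1.5775, -0.0946, 1.8742) x1=(-0.1569, 1.6159, 1.1704)
step 2: x0=(1.5934, -0.0976, 1.8677) x1=(-0.1532, 1.6112, 1.2011)
step 3: x0=(1.6076, -0.0990, 1.8606) x1=(-0.1488, 1.6057, 1.2320)
step 4: x0=(1.6201, -0.0987, 1.8529) x1=(-0.1436, 1.5996, 1.2632)
step 5: x0=(1.6310, -0.0968, 1.8447) x1=(-0.1378, 1.5929, 1.2947)
step 6: x0=(1.6401, -0.0933, 1.8359) x1=(-0.1313, 1.5854, 1.3263)
step 7: x0=(1.6476, -0.0882, 1.8266) x1=(-0.1241, 1.5773, 1.3581)
step 8: x0=(1.6534, -0.0815, 1.8169) x1=(-0.1162, 1.5686, 1.3902)
step 9: x0=(1.6576, -0.0733, 1.8068) x1=(-0.1076, 1.5592, 1.4224)
step 10: x0=(1.6601, -0.0636, 1.7963) x1=(-0.0983, 1.5492, 1.4547)
step 11: x0=(1.6610, -0.0523, 1.7855) x1=(-0.0884, 1.5386, 1.4872)
step 12: x0=(1.6603, -0.0396, 1.7744) x1=(-0.0778, 1.5274, 1.5197)
step 13: x0=(1.6580, -0.0255, 1.7631) x1=(-0.0666, 1.5156, 1.5524)
step 14: x0=(1.6541, -0.0100, 1.7516) x1=(-0.0547, 1.5032, 1.5852)
step 15: x0=(1.6487, 0.0068, 1.7400) x1=(-0.0422, 1.4903, 1.6180)
step 16: x0=(1.6418, 0.0250, 1.7283) x1=(-0.0290, 1.4768, 1.6509)
step 17: x0=(1.6335, 0.0444, 1.7165) x1=(-0.0153, 1.4628, 1.6837)
step 18: x0=(1.6238, 0.0651, 1.7046) x1=(-0.0010, 1.4483, 1.7166)
step 19: x0=(1.6127, 0.0869, 1.6928) x1=(0.0139, 1.4333, 1.7495)
step 20: x0=(1.6002, 0.1098, 1.6810) x1=(0.0293, 1.4178, 1.7824)
step 21: x0=(1.5865, 0.1338, 1.6693) x1=(0.0453, 1.4020, 1.8153)
step 22: x0=(1.5716, 0.1587, 1.6577) x1=(0.0617, 1.3857, 1.8481)
step 23: x0=(1.5555, 0.1847, 1.6463) x1=(0.0787, 1.3690, 1.8808)
step 24: x0=(1.5383, 0.2115, 1.6350) x1=(0.0961, 1.3519, 1.9135)
step 25: x0=(1.5200, 0.2392, 1.6240) x1=(0.1139, 1.3345, 1.9460)
step 26: x0=(1.5008, 0.2676, 1.6132) x1=(0.1322, 1.3168, 1.9785)
step 27: x0=(1.4805, 0.2968, 1.6026) x1=(0.1508, 1.2988, 2.0109)
step 28: x0=(1.4594, 0.3266, 1.5923) x1=(0.1698, 1.2805, 2.0432)
step 29: x0=(1.4375, 0.3571, 1.5823) x1=(0.1892, 1.2619, 2.0753)
step 30: x0=(1.4148, 0.3881, 1.5726) x1=(0.2088, 1.2432, 2.1073)
step 31: x0=(1.3915, 0.4196, 1.5632) x1=(0.2288, 1.2242, 2.1392)
step 32: x0=(1.3674, 0.4515, 1.5541) x1=(0.2490, 1.2050, 2.1710)
step 33: x0=(1.3428, 0.4838, 1.5453) x1=(0.2694, 1.1857, 2.2026)
step 34: x0=(1.3177, 0.5165, 1.5369) x1=(0.2901, 1.1662, 2.2341)
step 35: x0=(1.2921, 0.5495, 1.5288) x1=(0.3110, 1.1466, 2.2655)
step 36: x0=(1.2660, 0.5827, 1.5210) x1=(0.3320, 1.1269, 2.2967)
step 37: x0=(1.2396, 0.6162, 1.5135) x1=(0.3532, 1.1071, 2.3278)
step 38: x0=(1.2129, 0.6498, 1.5063) x1=(0.3745, 1.0873, 2.3588)
step 39: x0=(1.1858, 0.6836, 1.4994) x1=(0.3960, 1.0673, 2.3897)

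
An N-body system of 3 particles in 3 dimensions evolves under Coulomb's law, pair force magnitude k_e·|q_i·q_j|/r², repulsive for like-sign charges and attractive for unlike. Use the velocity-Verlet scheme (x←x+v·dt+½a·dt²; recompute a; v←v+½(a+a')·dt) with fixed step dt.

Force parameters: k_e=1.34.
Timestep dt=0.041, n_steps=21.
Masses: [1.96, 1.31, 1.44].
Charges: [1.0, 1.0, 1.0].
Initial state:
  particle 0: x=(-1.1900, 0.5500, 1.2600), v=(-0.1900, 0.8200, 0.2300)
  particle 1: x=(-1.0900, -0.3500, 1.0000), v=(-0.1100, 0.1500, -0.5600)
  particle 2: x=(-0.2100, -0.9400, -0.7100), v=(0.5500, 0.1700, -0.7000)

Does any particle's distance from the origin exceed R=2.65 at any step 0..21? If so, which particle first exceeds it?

no

step 0: x0=(-1.1900, 0.5500, 1.2600) x1=(-1.0900, -0.3500, 1.0000) x2=(-0.2100, -0.9400, -0.7100)
step 1: x0=(-1.1979, 0.5843, 1.2697) x1=(-1.0945, -0.3447, 0.9770) x2=(-0.1873, -0.9331, -0.7389)
step 2: x0=(-1.2060, 0.6198, 1.2798) x1=(-1.0990, -0.3410, 0.9537) x2=(-0.1644, -0.9265, -0.7684)
step 3: x0=(-1.2142, 0.6564, 1.2904) x1=(-1.1035, -0.3387, 0.9303) x2=(-0.1412, -0.9201, -0.7983)
step 4: x0=(-1.2226, 0.6941, 1.3015) x1=(-1.1081, -0.3378, 0.9067) x2=(-0.1178, -0.9139, -0.8286)
step 5: x0=(-1.2312, 0.7327, 1.3130) x1=(-1.1126, -0.3380, 0.8830) x2=(-0.0941, -0.9080, -0.8594)
step 6: x0=(-1.2399, 0.7721, 1.3249) x1=(-1.1173, -0.3393, 0.8591) x2=(-0.0702, -0.9022, -0.8906)
step 7: x0=(-1.2487, 0.8124, 1.3372) x1=(-1.1220, -0.3416, 0.8351) x2=(-0.0461, -0.8966, -0.9222)
step 8: x0=(-1.2576, 0.8534, 1.3498) x1=(-1.1268, -0.3447, 0.8109) x2=(-0.0217, -0.8912, -0.9543)
step 9: x0=(-1.2667, 0.8950, 1.3629) x1=(-1.1317, -0.3487, 0.7867) x2=(0.0029, -0.8859, -0.9867)
step 10: x0=(-1.2758, 0.9373, 1.3762) x1=(-1.1367, -0.3533, 0.7623) x2=(0.0278, -0.8808, -1.0195)
step 11: x0=(-1.2851, 0.9801, 1.3899) x1=(-1.1418, -0.3587, 0.7379) x2=(0.0528, -0.8759, -1.0527)
step 12: x0=(-1.2944, 1.0234, 1.4039) x1=(-1.1470, -0.3646, 0.7135) x2=(0.0781, -0.8711, -1.0862)
step 13: x0=(-1.3038, 1.0672, 1.4181) x1=(-1.1524, -0.3711, 0.6890) x2=(0.1037, -0.8665, -1.1201)
step 14: x0=(-1.3134, 1.1114, 1.4327) x1=(-1.1578, -0.3781, 0.6645) x2=(0.1294, -0.8620, -1.1543)
step 15: x0=(-1.3229, 1.1561, 1.4474) x1=(-1.1634, -0.3856, 0.6400) x2=(0.1554, -0.8577, -1.1889)
step 16: x0=(-1.3326, 1.2011, 1.4624) x1=(-1.1692, -0.3935, 0.6155) x2=(0.1816, -0.8535, -1.2238)
step 17: x0=(-1.3423, 1.2465, 1.4777) x1=(-1.1751, -0.4018, 0.5910) x2=(0.2080, -0.8494, -1.2589)
step 18: x0=(-1.3521, 1.2922, 1.4931) x1=(-1.1811, -0.4105, 0.5665) x2=(0.2346, -0.8454, -1.2944)
step 19: x0=(-1.3619, 1.3383, 1.5088) x1=(-1.1872, -0.4195, 0.5420) x2=(0.2615, -0.8415, -1.3302)
step 20: x0=(-1.3718, 1.3846, 1.5246) x1=(-1.1935, -0.4288, 0.5175) x2=(0.2885, -0.8377, -1.3663)
step 21: x0=(-1.3817, 1.4312, 1.5406) x1=(-1.1999, -0.4385, 0.4931) x2=(0.3157, -0.8340, -1.4026)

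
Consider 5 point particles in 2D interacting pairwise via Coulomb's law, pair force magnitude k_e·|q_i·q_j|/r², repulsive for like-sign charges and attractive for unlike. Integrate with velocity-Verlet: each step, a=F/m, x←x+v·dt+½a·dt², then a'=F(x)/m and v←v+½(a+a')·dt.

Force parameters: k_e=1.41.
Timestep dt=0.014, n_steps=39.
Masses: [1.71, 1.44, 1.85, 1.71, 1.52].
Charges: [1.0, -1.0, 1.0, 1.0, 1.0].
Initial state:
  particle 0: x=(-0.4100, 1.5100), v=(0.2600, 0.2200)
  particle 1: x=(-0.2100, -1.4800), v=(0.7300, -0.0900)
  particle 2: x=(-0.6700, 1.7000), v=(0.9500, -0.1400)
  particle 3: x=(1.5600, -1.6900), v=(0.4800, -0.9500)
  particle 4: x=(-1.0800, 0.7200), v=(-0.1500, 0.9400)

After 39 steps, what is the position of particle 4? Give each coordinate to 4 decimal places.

(-1.3092, 1.0465)

step 0: x0=(-0.4100, 1.5100) x1=(-0.2100, -1.4800) x2=(-0.6700, 1.7000) x3=(1.5600, -1.6900) x4=(-1.0800, 0.7200)
step 1: x0=(-0.4057, 1.5127) x1=(-0.1998, -1.4812) x2=(-0.6573, 1.6985) x3=(1.5667, -1.7033) x4=(-1.0822, 0.7330)
step 2: x0=(-0.3999, 1.5145) x1=(-0.1895, -1.4824) x2=(-0.6457, 1.6981) x3=(1.5734, -1.7166) x4=(-1.0845, 0.7457)
step 3: x0=(-0.3927, 1.5153) x1=(-0.1791, -1.4835) x2=(-0.6353, 1.6987) x3=(1.5800, -1.7300) x4=(-1.0871, 0.7581)
step 4: x0=(-0.3840, 1.5153) x1=(-0.1688, -1.4845) x2=(-0.6262, 1.7004) x3=(1.5866, -1.7434) x4=(-1.0898, 0.7703)
step 5: x0=(-0.3738, 1.5142) x1=(-0.1584, -1.4855) x2=(-0.6183, 1.7032) x3=(1.5932, -1.7567) x4=(-1.0927, 0.7821)
step 6: x0=(-0.3622, 1.5123) x1=(-0.1479, -1.4864) x2=(-0.6116, 1.7071) x3=(1.5998, -1.7702) x4=(-1.0959, 0.7936)
step 7: x0=(-0.3492, 1.5094) x1=(-0.1374, -1.4873) x2=(-0.6060, 1.7120) x3=(1.6063, -1.7836) x4=(-1.0992, 0.8048)
step 8: x0=(-0.3349, 1.5057) x1=(-0.1268, -1.4881) x2=(-0.6014, 1.7178) x3=(1.6128, -1.7970) x4=(-1.1027, 0.8158)
step 9: x0=(-0.3194, 1.5013) x1=(-0.1162, -1.4888) x2=(-0.5978, 1.7246) x3=(1.6192, -1.8105) x4=(-1.1064, 0.8265)
step 10: x0=(-0.3028, 1.4961) x1=(-0.1056, -1.4895) x2=(-0.5950, 1.7323) x3=(1.6257, -1.8239) x4=(-1.1104, 0.8369)
step 11: x0=(-0.2852, 1.4903) x1=(-0.0949, -1.4902) x2=(-0.5930, 1.7407) x3=(1.6320, -1.8374) x4=(-1.1145, 0.8470)
step 12: x0=(-0.2667, 1.4839) x1=(-0.0842, -1.4908) x2=(-0.5916, 1.7499) x3=(1.6384, -1.8509) x4=(-1.1189, 0.8569)
step 13: x0=(-0.2474, 1.4770) x1=(-0.0734, -1.4913) x2=(-0.5908, 1.7597) x3=(1.6447, -1.8644) x4=(-1.1235, 0.8665)
step 14: x0=(-0.2273, 1.4697) x1=(-0.0626, -1.4918) x2=(-0.5906, 1.7701) x3=(1.6510, -1.8780) x4=(-1.1283, 0.8758)
step 15: x0=(-0.2066, 1.4620) x1=(-0.0517, -1.4922) x2=(-0.5908, 1.7810) x3=(1.6573, -1.8915) x4=(-1.1333, 0.8849)
step 16: x0=(-0.1852, 1.4539) x1=(-0.0408, -1.4926) x2=(-0.5914, 1.7924) x3=(1.6635, -1.9051) x4=(-1.1385, 0.8938)
step 17: x0=(-0.1633, 1.4455) x1=(-0.0299, -1.4929) x2=(-0.5923, 1.8043) x3=(1.6697, -1.9186) x4=(-1.1439, 0.9024)
step 18: x0=(-0.1409, 1.4369) x1=(-0.0189, -1.4932) x2=(-0.5935, 1.8166) x3=(1.6758, -1.9322) x4=(-1.1496, 0.9108)
step 19: x0=(-0.1180, 1.4280) x1=(-0.0079, -1.4934) x2=(-0.5950, 1.8292) x3=(1.6820, -1.9458) x4=(-1.1554, 0.9190)
step 20: x0=(-0.0947, 1.4188) x1=(0.0032, -1.4936) x2=(-0.5967, 1.8422) x3=(1.6881, -1.9594) x4=(-1.1615, 0.9270)
step 21: x0=(-0.0710, 1.4095) x1=(0.0144, -1.4937) x2=(-0.5986, 1.8556) x3=(1.6941, -1.9730) x4=(-1.1677, 0.9348)
step 22: x0=(-0.0470, 1.4000) x1=(0.0255, -1.4938) x2=(-0.6007, 1.8692) x3=(1.7001, -1.9866) x4=(-1.1742, 0.9424)
step 23: x0=(-0.0226, 1.3903) x1=(0.0368, -1.4938) x2=(-0.6029, 1.8832) x3=(1.7061, -2.0002) x4=(-1.1808, 0.9498)
step 24: x0=(0.0021, 1.3805) x1=(0.0480, -1.4938) x2=(-0.6053, 1.8974) x3=(1.7121, -2.0139) x4=(-1.1876, 0.9570)
step 25: x0=(0.0270, 1.3705) x1=(0.0594, -1.4938) x2=(-0.6078, 1.9118) x3=(1.7180, -2.0275) x4=(-1.1947, 0.9640)
step 26: x0=(0.0522, 1.3604) x1=(0.0707, -1.4937) x2=(-0.6104, 1.9265) x3=(1.7238, -2.0412) x4=(-1.2018, 0.9709)
step 27: x0=(0.0777, 1.3501) x1=(0.0821, -1.4936) x2=(-0.6130, 1.9414) x3=(1.7297, -2.0548) x4=(-1.2092, 0.9775)
step 28: x0=(0.1034, 1.3398) x1=(0.0936, -1.4934) x2=(-0.6158, 1.9565) x3=(1.7355, -2.0685) x4=(-1.2167, 0.9841)
step 29: x0=(0.1293, 1.3294) x1=(0.1051, -1.4932) x2=(-0.6186, 1.9719) x3=(1.7413, -2.0821) x4=(-1.2244, 0.9904)
step 30: x0=(0.1555, 1.3188) x1=(0.1166, -1.4930) x2=(-0.6215, 1.9874) x3=(1.7470, -2.0958) x4=(-1.2322, 0.9967)
step 31: x0=(0.1818, 1.3082) x1=(0.1282, -1.4927) x2=(-0.6244, 2.0030) x3=(1.7527, -2.1095) x4=(-1.2402, 1.0027)
step 32: x0=(0.2082, 1.2975) x1=(0.1398, -1.4924) x2=(-0.6274, 2.0189) x3=(1.7584, -2.1232) x4=(-1.2484, 1.0087)
step 33: x0=(0.2349, 1.2867) x1=(0.1515, -1.4920) x2=(-0.6304, 2.0349) x3=(1.7640, -2.1369) x4=(-1.2567, 1.0144)
step 34: x0=(0.2617, 1.2758) x1=(0.1632, -1.4916) x2=(-0.6334, 2.0511) x3=(1.7696, -2.1505) x4=(-1.2651, 1.0201)
step 35: x0=(0.2887, 1.2648) x1=(0.1750, -1.4912) x2=(-0.6365, 2.0675) x3=(1.7751, -2.1642) x4=(-1.2737, 1.0256)
step 36: x0=(0.3158, 1.2538) x1=(0.1868, -1.4907) x2=(-0.6396, 2.0839) x3=(1.7806, -2.1779) x4=(-1.2824, 1.0310)
step 37: x0=(0.3430, 1.2427) x1=(0.1987, -1.4902) x2=(-0.6427, 2.1006) x3=(1.7861, -2.1916) x4=(-1.2912, 1.0363)
step 38: x0=(0.3704, 1.2315) x1=(0.2106, -1.4897) x2=(-0.6458, 2.1173) x3=(1.7916, -2.2053) x4=(-1.3002, 1.0414)
step 39: x0=(0.3978, 1.2203) x1=(0.2225, -1.4891) x2=(-0.6490, 2.1342) x3=(1.7970, -2.2190) x4=(-1.3092, 1.0465)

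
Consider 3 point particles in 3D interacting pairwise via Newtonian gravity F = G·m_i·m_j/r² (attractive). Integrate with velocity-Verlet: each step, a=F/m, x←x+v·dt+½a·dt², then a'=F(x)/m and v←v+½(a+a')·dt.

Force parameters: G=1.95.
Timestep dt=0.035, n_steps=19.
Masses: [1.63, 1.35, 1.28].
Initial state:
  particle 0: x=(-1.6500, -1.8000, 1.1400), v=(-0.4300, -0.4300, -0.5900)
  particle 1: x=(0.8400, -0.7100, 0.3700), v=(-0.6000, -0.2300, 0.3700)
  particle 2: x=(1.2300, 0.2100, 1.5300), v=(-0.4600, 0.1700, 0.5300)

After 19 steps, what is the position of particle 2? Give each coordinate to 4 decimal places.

step 0: x0=(-1.6500, -1.8000, 1.1400) x1=(0.8400, -0.7100, 0.3700) x2=(1.2300, 0.2100, 1.5300)
step 1: x0=(-1.6648, -1.8149, 1.1193) x1=(0.8190, -0.7178, 0.3835) x2=(1.2136, 0.2154, 1.5480)
step 2: x0=(-1.6790, -1.8295, 1.0985) x1=(0.7978, -0.7249, 0.3981) x2=(1.1966, 0.2199, 1.5650)
step 3: x0=(-1.6926, -1.8438, 1.0777) x1=(0.7765, -0.7315, 0.4138) x2=(1.1790, 0.2234, 1.5809)
step 4: x0=(-1.7057, -1.8578, 1.0568) x1=(0.7551, -0.7375, 0.4305) x2=(1.1608, 0.2258, 1.5958)
step 5: x0=(-1.7183, -1.8715, 1.0358) x1=(0.7336, -0.7430, 0.4483) x2=(1.1421, 0.2273, 1.6096)
step 6: x0=(-1.7303, -1.8849, 1.0148) x1=(0.7120, -0.7479, 0.4671) x2=(1.1227, 0.2278, 1.6224)
step 7: x0=(-1.7417, -1.8980, 0.9938) x1=(0.6902, -0.7522, 0.4870) x2=(1.1028, 0.2273, 1.6342)
step 8: x0=(-1.7525, -1.9107, 0.9727) x1=(0.6683, -0.7560, 0.5078) x2=(1.0823, 0.2259, 1.6450)
step 9: x0=(-1.7628, -1.9231, 0.9515) x1=(0.6463, -0.7592, 0.5297) x2=(1.0612, 0.2233, 1.6548)
step 10: x0=(-1.7725, -1.9352, 0.9304) x1=(0.6241, -0.7618, 0.5525) x2=(1.0395, 0.2198, 1.6635)
step 11: x0=(-1.7816, -1.9470, 0.9092) x1=(0.6018, -0.7639, 0.5764) x2=(1.0172, 0.2152, 1.6712)
step 12: x0=(-1.7901, -1.9584, 0.8880) x1=(0.5794, -0.7653, 0.6013) x2=(0.9943, 0.2096, 1.6779)
step 13: x0=(-1.7981, -1.9695, 0.8669) x1=(0.5568, -0.7661, 0.6272) x2=(0.9708, 0.2029, 1.6834)
step 14: x0=(-1.8054, -1.9802, 0.8457) x1=(0.5342, -0.7663, 0.6541) x2=(0.9467, 0.1950, 1.6879)
step 15: x0=(-1.8122, -1.9906, 0.8246) x1=(0.5114, -0.7658, 0.6820) x2=(0.9219, 0.1860, 1.6913)
step 16: x0=(-1.8184, -2.0006, 0.8035) x1=(0.4886, -0.7646, 0.7110) x2=(0.8965, 0.1758, 1.6935)
step 17: x0=(-1.8240, -2.0103, 0.7824) x1=(0.4657, -0.7627, 0.7411) x2=(0.8703, 0.1643, 1.6945)
step 18: x0=(-1.8290, -2.0196, 0.7614) x1=(0.4428, -0.7599, 0.7723) x2=(0.8435, 0.1516, 1.6943)
step 19: x0=(-1.8334, -2.0285, 0.7404) x1=(0.4198, -0.7564, 0.8046) x2=(0.8159, 0.1375, 1.6928)

(0.8159, 0.1375, 1.6928)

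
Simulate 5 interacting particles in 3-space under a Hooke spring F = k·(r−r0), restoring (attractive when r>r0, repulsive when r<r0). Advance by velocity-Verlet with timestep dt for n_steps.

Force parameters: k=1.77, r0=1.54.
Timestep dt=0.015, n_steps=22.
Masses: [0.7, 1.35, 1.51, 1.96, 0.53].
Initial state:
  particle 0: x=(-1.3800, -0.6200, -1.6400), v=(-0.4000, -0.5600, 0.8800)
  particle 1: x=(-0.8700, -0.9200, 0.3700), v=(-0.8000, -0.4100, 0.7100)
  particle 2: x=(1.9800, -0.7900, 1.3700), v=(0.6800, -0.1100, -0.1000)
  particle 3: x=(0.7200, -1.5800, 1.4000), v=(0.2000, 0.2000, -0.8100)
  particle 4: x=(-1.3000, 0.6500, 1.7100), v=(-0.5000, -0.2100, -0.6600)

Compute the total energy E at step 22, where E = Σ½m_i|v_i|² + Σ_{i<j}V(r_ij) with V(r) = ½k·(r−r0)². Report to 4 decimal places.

27.1093

step 0: x0=(-1.3800, -0.6200, -1.6400) x1=(-0.8700, -0.9200, 0.3700) x2=(1.9800, -0.7900, 1.3700) x3=(0.7200, -1.5800, 1.4000) x4=(-1.3000, 0.6500, 1.7100)
step 1: x0=(-1.3850, -0.6284, -1.6250) x1=(-0.8818, -0.9261, 0.3807) x2=(1.9895, -0.7915, 1.3682) x3=(0.7227, -1.5768, 1.3877) x4=(-1.3064, 0.6457, 1.6991)
step 2: x0=(-1.3878, -0.6368, -1.6065) x1=(-0.8931, -0.9321, 0.3916) x2=(1.9975, -0.7928, 1.3658) x3=(0.7249, -1.5733, 1.3749) x4=(-1.3106, 0.6391, 1.6863)
step 3: x0=(-1.3887, -0.6453, -1.5846) x1=(-0.9040, -0.9379, 0.4027) x2=(2.0041, -0.7939, 1.3628) x3=(0.7266, -1.5694, 1.3618) x4=(-1.3125, 0.6302, 1.6716)
step 4: x0=(-1.3874, -0.6537, -1.5592) x1=(-0.9143, -0.9436, 0.4139) x2=(2.0092, -0.7947, 1.3592) x3=(0.7277, -1.5651, 1.3484) x4=(-1.3122, 0.6191, 1.6550)
step 5: x0=(-1.3841, -0.6621, -1.5305) x1=(-0.9243, -0.9493, 0.4252) x2=(2.0129, -0.7953, 1.3551) x3=(0.7282, -1.5605, 1.3346) x4=(-1.3097, 0.6057, 1.6366)
step 6: x0=(-1.3787, -0.6706, -1.4985) x1=(-0.9337, -0.9548, 0.4367) x2=(2.0150, -0.7957, 1.3503) x3=(0.7283, -1.5556, 1.3204) x4=(-1.3050, 0.5902, 1.6165)
step 7: x0=(-1.3713, -0.6790, -1.4633) x1=(-0.9426, -0.9602, 0.4483) x2=(2.0158, -0.7959, 1.3450) x3=(0.7278, -1.5503, 1.3059) x4=(-1.2981, 0.5725, 1.5947)
step 8: x0=(-1.3619, -0.6874, -1.4250) x1=(-0.9511, -0.9655, 0.4601) x2=(2.0150, -0.7959, 1.3391) x3=(0.7268, -1.5447, 1.2910) x4=(-1.2890, 0.5527, 1.5712)
step 9: x0=(-1.3505, -0.6957, -1.3837) x1=(-0.9590, -0.9707, 0.4720) x2=(2.0128, -0.7956, 1.3327) x3=(0.7253, -1.5387, 1.2759) x4=(-1.2778, 0.5309, 1.5462)
step 10: x0=(-1.3371, -0.7041, -1.3395) x1=(-0.9664, -0.9758, 0.4840) x2=(2.0092, -0.7952, 1.3257) x3=(0.7232, -1.5325, 1.2604) x4=(-1.2644, 0.5071, 1.5198)
step 11: x0=(-1.3218, -0.7124, -1.2924) x1=(-0.9734, -0.9808, 0.4961) x2=(2.0041, -0.7945, 1.3182) x3=(0.7207, -1.5260, 1.2446) x4=(-1.2490, 0.4814, 1.4920)
step 12: x0=(-1.3047, -0.7207, -1.2428) x1=(-0.9798, -0.9858, 0.5084) x2=(1.9976, -0.7937, 1.3102) x3=(0.7177, -1.5191, 1.2286) x4=(-1.2315, 0.4539, 1.4628)
step 13: x0=(-1.2856, -0.7289, -1.1905) x1=(-0.9857, -0.9907, 0.5207) x2=(1.9897, -0.7927, 1.3016) x3=(0.7142, -1.5120, 1.2122) x4=(-1.2120, 0.4247, 1.4325)
step 14: x0=(-1.2648, -0.7371, -1.1359) x1=(-0.9911, -0.9956, 0.5332) x2=(1.9804, -0.7916, 1.2926) x3=(0.7103, -1.5046, 1.1956) x4=(-1.1906, 0.3938, 1.4011)
step 15: x0=(-1.2423, -0.7453, -1.0790) x1=(-0.9959, -1.0005, 0.5458) x2=(1.9698, -0.7902, 1.2831) x3=(0.7058, -1.4970, 1.1788) x4=(-1.1673, 0.3614, 1.3687)
step 16: x0=(-1.2180, -0.7535, -1.0199) x1=(-1.0002, -1.0053, 0.5586) x2=(1.9578, -0.7887, 1.2731) x3=(0.7010, -1.4891, 1.1617) x4=(-1.1421, 0.3275, 1.3354)
step 17: x0=(-1.1921, -0.7616, -0.9589) x1=(-1.0041, -1.0101, 0.5714) x2=(1.9445, -0.7871, 1.2627) x3=(0.6958, -1.4810, 1.1444) x4=(-1.1151, 0.2923, 1.3012)
step 18: x0=(-1.1646, -0.7697, -0.8961) x1=(-1.0074, -1.0149, 0.5844) x2=(1.9300, -0.7853, 1.2518) x3=(0.6901, -1.4727, 1.1269) x4=(-1.0865, 0.2559, 1.2664)
step 19: x0=(-1.1355, -0.7778, -0.8316) x1=(-1.0102, -1.0197, 0.5974) x2=(1.9141, -0.7834, 1.2405) x3=(0.6840, -1.4641, 1.1092) x4=(-1.0561, 0.2183, 1.2310)
step 20: x0=(-1.1050, -0.7859, -0.7655) x1=(-1.0125, -1.0245, 0.6106) x2=(1.8971, -0.7814, 1.2289) x3=(0.6776, -1.4554, 1.0913) x4=(-1.0242, 0.1798, 1.1951)
step 21: x0=(-1.0731, -0.7940, -0.6982) x1=(-1.0143, -1.0294, 0.6240) x2=(1.8789, -0.7793, 1.2168) x3=(0.6709, -1.4465, 1.0732) x4=(-0.9908, 0.1404, 1.1588)
step 22: x0=(-1.0398, -0.8020, -0.6296) x1=(-1.0156, -1.0344, 0.6374) x2=(1.8596, -0.7770, 1.2044) x3=(0.6638, -1.4375, 1.0550) x4=(-0.9559, 0.1003, 1.1222)
step 0 velocities: v0=(-0.4000, -0.5600, 0.8800) v1=(-0.8000, -0.4100, 0.7100) v2=(0.6800, -0.1100, -0.1000) v3=(0.2000, 0.2000, -0.8100) v4=(-0.5000, -0.2100, -0.6600)
step 0: KE=2.6031, PE=24.5159, E=27.1190
step 22 velocities: v0=(2.2619, -0.5355, 4.6040) v1=(-0.0725, -0.3324, 0.9011) v2=(-1.3259, 0.1524, -0.8393) v3=(-0.4831, 0.6079, -1.2196) v4=(2.3722, -2.6961, -2.4441)
step 22: KE=18.8623, PE=8.2470, E=27.1093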